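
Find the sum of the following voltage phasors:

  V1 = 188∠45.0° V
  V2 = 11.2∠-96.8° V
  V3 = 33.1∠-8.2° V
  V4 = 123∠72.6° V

Step 1 — Convert each phasor to rectangular form:
  V1 = 188·(cos(45.0°) + j·sin(45.0°)) = 132.9 + j132.9 V
  V2 = 11.2·(cos(-96.8°) + j·sin(-96.8°)) = -1.326 - j11.12 V
  V3 = 33.1·(cos(-8.2°) + j·sin(-8.2°)) = 32.76 - j4.721 V
  V4 = 123·(cos(72.6°) + j·sin(72.6°)) = 36.78 + j117.4 V
Step 2 — Sum components: V_total = 201.2 + j234.5 V.
Step 3 — Convert to polar: |V_total| = 308.9 V, ∠V_total = 49.4°.

V_total = 308.9∠49.4° V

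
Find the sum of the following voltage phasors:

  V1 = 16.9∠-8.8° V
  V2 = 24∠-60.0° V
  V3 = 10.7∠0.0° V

Step 1 — Convert each phasor to rectangular form:
  V1 = 16.9·(cos(-8.8°) + j·sin(-8.8°)) = 16.7 - j2.585 V
  V2 = 24·(cos(-60.0°) + j·sin(-60.0°)) = 12 - j20.78 V
  V3 = 10.7·(cos(0.0°) + j·sin(0.0°)) = 10.7 V
Step 2 — Sum components: V_total = 39.4 - j23.37 V.
Step 3 — Convert to polar: |V_total| = 45.81 V, ∠V_total = -30.7°.

V_total = 45.81∠-30.7° V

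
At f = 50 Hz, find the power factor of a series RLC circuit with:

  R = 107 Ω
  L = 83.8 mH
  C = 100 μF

Step 1 — Angular frequency: ω = 2π·f = 2π·50 = 314.2 rad/s.
Step 2 — Component impedances:
  R: Z = R = 107 Ω
  L: Z = jωL = j·314.2·0.0838 = 0 + j26.33 Ω
  C: Z = 1/(jωC) = -j/(ω·C) = 0 - j31.83 Ω
Step 3 — Series combination: Z_total = R + L + C = 107 - j5.504 Ω = 107.1∠-2.9° Ω.
Step 4 — Power factor: PF = cos(φ) = Re(Z)/|Z| = 107/107.14 = 0.9987.
Step 5 — Type: Im(Z) = -5.504 ⇒ leading (phase φ = -2.9°).

PF = 0.9987 (leading, φ = -2.9°)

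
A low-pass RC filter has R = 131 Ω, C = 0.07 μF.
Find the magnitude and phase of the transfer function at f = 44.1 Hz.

Step 1 — Angular frequency: ω = 2π·44.1 = 277.1 rad/s.
Step 2 — Transfer function: H(jω) = 1/(1 + jωRC).
Step 3 — Denominator: 1 + jωRC = 1 + j·277.1·131·7e-08 = 1 + j0.002541.
Step 4 — H = 1 - j0.002541.
Step 5 — Magnitude: |H| = 1 (-0.0 dB); phase: φ = -0.1°.

|H| = 1 (-0.0 dB), φ = -0.1°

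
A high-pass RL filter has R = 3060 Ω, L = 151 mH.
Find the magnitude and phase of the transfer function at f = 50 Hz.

Step 1 — Angular frequency: ω = 2π·50 = 314.2 rad/s.
Step 2 — Transfer function: H(jω) = jωL/(R + jωL).
Step 3 — Numerator jωL = j·47.44; denominator R + jωL = 3060 + j47.44.
Step 4 — H = 0.0002403 + j0.0155.
Step 5 — Magnitude: |H| = 0.0155 (-36.2 dB); phase: φ = 89.1°.

|H| = 0.0155 (-36.2 dB), φ = 89.1°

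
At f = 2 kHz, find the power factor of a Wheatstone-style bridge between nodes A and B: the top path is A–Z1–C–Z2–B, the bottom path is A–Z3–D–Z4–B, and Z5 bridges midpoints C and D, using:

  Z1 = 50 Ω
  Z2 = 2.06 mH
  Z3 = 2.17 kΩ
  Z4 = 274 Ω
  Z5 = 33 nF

Step 1 — Angular frequency: ω = 2π·f = 2π·2000 = 1.257e+04 rad/s.
Step 2 — Component impedances:
  Z1: Z = R = 50 Ω
  Z2: Z = jωL = j·1.257e+04·0.00206 = 0 + j25.89 Ω
  Z3: Z = R = 2170 Ω
  Z4: Z = R = 274 Ω
  Z5: Z = 1/(jωC) = -j/(ω·C) = 0 - j2411 Ω
Step 3 — Bridge requires nodal analysis (the Z5 bridge couples midpoints C and D, so the two paths cannot be reduced to a simple series/parallel combination). Setting node B to ground and injecting 1 A at node A, the 3-node admittance system at A, C, D solves to V_A = Z_AB = 49.18 + j25.07 Ω = 55.2∠27.0° Ω.
Step 4 — Power factor: PF = cos(φ) = Re(Z)/|Z| = 49.18/55.2 = 0.8909.
Step 5 — Type: Im(Z) = 25.07 ⇒ lagging (phase φ = 27.0°).

PF = 0.8909 (lagging, φ = 27.0°)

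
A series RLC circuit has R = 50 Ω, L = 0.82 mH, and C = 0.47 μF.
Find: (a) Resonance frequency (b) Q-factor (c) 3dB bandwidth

Step 1 — Resonance: ω₀ = 1/√(LC) = 1/√(0.00082·4.7e-07) = 5.094e+04 rad/s.
Step 2 — f₀ = ω₀/(2π) = 8107 Hz.
Step 3 — Series Q: Q = ω₀L/R = 5.094e+04·0.00082/50 = 0.8354.
Step 4 — Bandwidth: Δω = ω₀/Q = 6.098e+04 rad/s; BW = Δω/(2π) = 9705 Hz.

(a) f₀ = 8107 Hz  (b) Q = 0.8354  (c) BW = 9705 Hz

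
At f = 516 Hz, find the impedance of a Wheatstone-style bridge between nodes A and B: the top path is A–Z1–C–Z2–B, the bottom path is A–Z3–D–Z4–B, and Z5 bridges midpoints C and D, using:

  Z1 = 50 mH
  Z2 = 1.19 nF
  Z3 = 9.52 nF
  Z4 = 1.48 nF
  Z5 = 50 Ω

Step 1 — Angular frequency: ω = 2π·f = 2π·516 = 3242 rad/s.
Step 2 — Component impedances:
  Z1: Z = jωL = j·3242·0.05 = 0 + j162.1 Ω
  Z2: Z = 1/(jωC) = -j/(ω·C) = 0 - j2.592e+05 Ω
  Z3: Z = 1/(jωC) = -j/(ω·C) = 0 - j3.24e+04 Ω
  Z4: Z = 1/(jωC) = -j/(ω·C) = 0 - j2.084e+05 Ω
  Z5: Z = R = 50 Ω
Step 3 — Bridge requires nodal analysis (the Z5 bridge couples midpoints C and D, so the two paths cannot be reduced to a simple series/parallel combination). Setting node B to ground and injecting 1 A at node A, the 3-node admittance system at A, C, D solves to V_A = Z_AB = 15.64 - j1.154e+05 Ω = 1.154e+05∠-90.0° Ω.

Z = 15.64 - j1.154e+05 Ω = 1.154e+05∠-90.0° Ω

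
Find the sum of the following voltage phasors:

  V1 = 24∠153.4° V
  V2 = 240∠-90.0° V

Step 1 — Convert each phasor to rectangular form:
  V1 = 24·(cos(153.4°) + j·sin(153.4°)) = -21.46 + j10.75 V
  V2 = 240·(cos(-90.0°) + j·sin(-90.0°)) = 0 - j240 V
Step 2 — Sum components: V_total = -21.46 - j229.3 V.
Step 3 — Convert to polar: |V_total| = 230.3 V, ∠V_total = -95.3°.

V_total = 230.3∠-95.3° V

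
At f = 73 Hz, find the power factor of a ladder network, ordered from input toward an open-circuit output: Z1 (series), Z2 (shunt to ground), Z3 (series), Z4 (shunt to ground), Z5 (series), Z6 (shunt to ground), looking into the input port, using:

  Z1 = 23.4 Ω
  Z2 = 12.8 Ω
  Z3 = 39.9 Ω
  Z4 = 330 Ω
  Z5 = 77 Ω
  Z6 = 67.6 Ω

Step 1 — Angular frequency: ω = 2π·f = 2π·73 = 458.7 rad/s.
Step 2 — Component impedances:
  Z1: Z = R = 23.4 Ω
  Z2: Z = R = 12.8 Ω
  Z3: Z = R = 39.9 Ω
  Z4: Z = R = 330 Ω
  Z5: Z = R = 77 Ω
  Z6: Z = R = 67.6 Ω
Step 3 — Ladder network (open output): work backward from the far end, alternating series and parallel combinations. Z_in = 35.13 Ω = 35.13∠0.0° Ω.
Step 4 — Power factor: PF = cos(φ) = Re(Z)/|Z| = 35.13/35.13 = 1.
Step 5 — Type: Im(Z) = 0 ⇒ unity (phase φ = 0.0°).

PF = 1 (unity, φ = 0.0°)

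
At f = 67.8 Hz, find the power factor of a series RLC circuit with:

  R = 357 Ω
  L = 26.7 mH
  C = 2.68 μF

Step 1 — Angular frequency: ω = 2π·f = 2π·67.8 = 426 rad/s.
Step 2 — Component impedances:
  R: Z = R = 357 Ω
  L: Z = jωL = j·426·0.0267 = 0 + j11.37 Ω
  C: Z = 1/(jωC) = -j/(ω·C) = 0 - j875.9 Ω
Step 3 — Series combination: Z_total = R + L + C = 357 - j864.5 Ω = 935.3∠-67.6° Ω.
Step 4 — Power factor: PF = cos(φ) = Re(Z)/|Z| = 357/935.3 = 0.3817.
Step 5 — Type: Im(Z) = -864.5 ⇒ leading (phase φ = -67.6°).

PF = 0.3817 (leading, φ = -67.6°)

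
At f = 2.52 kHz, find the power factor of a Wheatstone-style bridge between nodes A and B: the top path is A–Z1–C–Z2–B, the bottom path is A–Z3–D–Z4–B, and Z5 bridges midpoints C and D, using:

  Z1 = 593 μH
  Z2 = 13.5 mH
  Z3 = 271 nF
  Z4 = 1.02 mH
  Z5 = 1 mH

Step 1 — Angular frequency: ω = 2π·f = 2π·2520 = 1.583e+04 rad/s.
Step 2 — Component impedances:
  Z1: Z = jωL = j·1.583e+04·0.000593 = 0 + j9.389 Ω
  Z2: Z = jωL = j·1.583e+04·0.0135 = 0 + j213.8 Ω
  Z3: Z = 1/(jωC) = -j/(ω·C) = 0 - j233.1 Ω
  Z4: Z = jωL = j·1.583e+04·0.00102 = 0 + j16.15 Ω
  Z5: Z = jωL = j·1.583e+04·0.001 = 0 + j15.83 Ω
Step 3 — Bridge requires nodal analysis (the Z5 bridge couples midpoints C and D, so the two paths cannot be reduced to a simple series/parallel combination). Setting node B to ground and injecting 1 A at node A, the 3-node admittance system at A, C, D solves to V_A = Z_AB = 0 + j39.78 Ω = 39.78∠90.0° Ω.
Step 4 — Power factor: PF = cos(φ) = Re(Z)/|Z| = 0/39.78 = 0.
Step 5 — Type: Im(Z) = 39.78 ⇒ lagging (phase φ = 90.0°).

PF = 0 (lagging, φ = 90.0°)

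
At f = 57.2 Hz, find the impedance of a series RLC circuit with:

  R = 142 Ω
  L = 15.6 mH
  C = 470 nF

Step 1 — Angular frequency: ω = 2π·f = 2π·57.2 = 359.4 rad/s.
Step 2 — Component impedances:
  R: Z = R = 142 Ω
  L: Z = jωL = j·359.4·0.0156 = 0 + j5.607 Ω
  C: Z = 1/(jωC) = -j/(ω·C) = 0 - j5920 Ω
Step 3 — Series combination: Z_total = R + L + C = 142 - j5914 Ω = 5916∠-88.6° Ω.

Z = 142 - j5914 Ω = 5916∠-88.6° Ω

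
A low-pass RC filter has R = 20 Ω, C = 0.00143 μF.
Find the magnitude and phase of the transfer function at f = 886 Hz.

Step 1 — Angular frequency: ω = 2π·886 = 5567 rad/s.
Step 2 — Transfer function: H(jω) = 1/(1 + jωRC).
Step 3 — Denominator: 1 + jωRC = 1 + j·5567·20·1.43e-09 = 1 + j0.0001592.
Step 4 — H = 1 - j0.0001592.
Step 5 — Magnitude: |H| = 1 (-0.0 dB); phase: φ = -0.0°.

|H| = 1 (-0.0 dB), φ = -0.0°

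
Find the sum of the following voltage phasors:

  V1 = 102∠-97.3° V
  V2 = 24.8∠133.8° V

Step 1 — Convert each phasor to rectangular form:
  V1 = 102·(cos(-97.3°) + j·sin(-97.3°)) = -12.96 - j101.2 V
  V2 = 24.8·(cos(133.8°) + j·sin(133.8°)) = -17.17 + j17.9 V
Step 2 — Sum components: V_total = -30.13 - j83.27 V.
Step 3 — Convert to polar: |V_total| = 88.56 V, ∠V_total = -109.9°.

V_total = 88.56∠-109.9° V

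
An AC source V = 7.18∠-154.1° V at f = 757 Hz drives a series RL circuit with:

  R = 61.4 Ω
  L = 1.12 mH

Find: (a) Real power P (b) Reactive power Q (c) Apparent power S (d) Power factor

Step 1 — Angular frequency: ω = 2π·f = 2π·757 = 4756 rad/s.
Step 2 — Component impedances:
  R: Z = R = 61.4 Ω
  L: Z = jωL = j·4756·0.00112 = 0 + j5.327 Ω
Step 3 — Series combination: Z_total = R + L = 61.4 + j5.327 Ω = 61.63∠5.0° Ω.
Step 4 — Source phasor: V = 7.18∠-154.1° V = -6.459 - j3.136 V.
Step 5 — Current: I = V / Z = -0.1088 - j0.04164 A = 0.1165∠-159.1° A.
Step 6 — Complex power: S = V·I* = 0.8333 + j0.0723 VA.
Step 7 — Real power: P = Re(S) = 0.8333 W.
Step 8 — Reactive power: Q = Im(S) = 0.0723 VAR.
Step 9 — Apparent power: |S| = 0.8365 VA.
Step 10 — Power factor: PF = P/|S| = 0.9963 (lagging).

(a) P = 0.8333 W  (b) Q = 0.0723 VAR  (c) S = 0.8365 VA  (d) PF = 0.9963 (lagging)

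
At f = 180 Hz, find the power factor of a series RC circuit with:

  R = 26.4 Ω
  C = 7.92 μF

Step 1 — Angular frequency: ω = 2π·f = 2π·180 = 1131 rad/s.
Step 2 — Component impedances:
  R: Z = R = 26.4 Ω
  C: Z = 1/(jωC) = -j/(ω·C) = 0 - j111.6 Ω
Step 3 — Series combination: Z_total = R + C = 26.4 - j111.6 Ω = 114.7∠-76.7° Ω.
Step 4 — Power factor: PF = cos(φ) = Re(Z)/|Z| = 26.4/114.72 = 0.2301.
Step 5 — Type: Im(Z) = -111.6 ⇒ leading (phase φ = -76.7°).

PF = 0.2301 (leading, φ = -76.7°)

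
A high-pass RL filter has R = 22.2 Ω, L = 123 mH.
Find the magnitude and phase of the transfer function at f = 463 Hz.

Step 1 — Angular frequency: ω = 2π·463 = 2909 rad/s.
Step 2 — Transfer function: H(jω) = jωL/(R + jωL).
Step 3 — Numerator jωL = j·357.8; denominator R + jωL = 22.2 + j357.8.
Step 4 — H = 0.9962 + j0.0618.
Step 5 — Magnitude: |H| = 0.9981 (-0.0 dB); phase: φ = 3.6°.

|H| = 0.9981 (-0.0 dB), φ = 3.6°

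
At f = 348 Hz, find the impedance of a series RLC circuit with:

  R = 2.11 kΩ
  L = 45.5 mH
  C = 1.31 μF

Step 1 — Angular frequency: ω = 2π·f = 2π·348 = 2187 rad/s.
Step 2 — Component impedances:
  R: Z = R = 2110 Ω
  L: Z = jωL = j·2187·0.0455 = 0 + j99.49 Ω
  C: Z = 1/(jωC) = -j/(ω·C) = 0 - j349.1 Ω
Step 3 — Series combination: Z_total = R + L + C = 2110 - j249.6 Ω = 2125∠-6.7° Ω.

Z = 2110 - j249.6 Ω = 2125∠-6.7° Ω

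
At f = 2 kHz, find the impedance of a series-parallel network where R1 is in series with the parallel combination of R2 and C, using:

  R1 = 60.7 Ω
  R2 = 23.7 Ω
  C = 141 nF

Step 1 — Angular frequency: ω = 2π·f = 2π·2000 = 1.257e+04 rad/s.
Step 2 — Component impedances:
  R1: Z = R = 60.7 Ω
  R2: Z = R = 23.7 Ω
  C: Z = 1/(jωC) = -j/(ω·C) = 0 - j564.4 Ω
Step 3 — Parallel branch: R2 || C = 1/(1/R2 + 1/C) = 23.66 - j0.9935 Ω.
Step 4 — Series with R1: Z_total = R1 + (R2 || C) = 84.36 - j0.9935 Ω = 84.36∠-0.7° Ω.

Z = 84.36 - j0.9935 Ω = 84.36∠-0.7° Ω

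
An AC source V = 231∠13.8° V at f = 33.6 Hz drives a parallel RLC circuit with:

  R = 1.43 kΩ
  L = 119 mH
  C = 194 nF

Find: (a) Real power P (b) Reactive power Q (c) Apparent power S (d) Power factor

Step 1 — Angular frequency: ω = 2π·f = 2π·33.6 = 211.1 rad/s.
Step 2 — Component impedances:
  R: Z = R = 1430 Ω
  L: Z = jωL = j·211.1·0.119 = 0 + j25.12 Ω
  C: Z = 1/(jωC) = -j/(ω·C) = 0 - j2.442e+04 Ω
Step 3 — Parallel combination: 1/Z_total = 1/R + 1/L + 1/C; Z_total = 0.4421 + j25.14 Ω = 25.14∠89.0° Ω.
Step 4 — Source phasor: V = 231∠13.8° V = 224.3 + j55.1 V.
Step 5 — Current: I = V / Z = 2.348 - j8.882 A = 9.187∠-75.2° A.
Step 6 — Complex power: S = V·I* = 37.32 + j2122 VA.
Step 7 — Real power: P = Re(S) = 37.32 W.
Step 8 — Reactive power: Q = Im(S) = 2122 VAR.
Step 9 — Apparent power: |S| = 2122 VA.
Step 10 — Power factor: PF = P/|S| = 0.01758 (lagging).

(a) P = 37.32 W  (b) Q = 2122 VAR  (c) S = 2122 VA  (d) PF = 0.01758 (lagging)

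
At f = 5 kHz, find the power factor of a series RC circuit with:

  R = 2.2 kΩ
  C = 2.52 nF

Step 1 — Angular frequency: ω = 2π·f = 2π·5000 = 3.142e+04 rad/s.
Step 2 — Component impedances:
  R: Z = R = 2200 Ω
  C: Z = 1/(jωC) = -j/(ω·C) = 0 - j1.263e+04 Ω
Step 3 — Series combination: Z_total = R + C = 2200 - j1.263e+04 Ω = 1.282e+04∠-80.1° Ω.
Step 4 — Power factor: PF = cos(φ) = Re(Z)/|Z| = 2200/1.282e+04 = 0.1716.
Step 5 — Type: Im(Z) = -1.263e+04 ⇒ leading (phase φ = -80.1°).

PF = 0.1716 (leading, φ = -80.1°)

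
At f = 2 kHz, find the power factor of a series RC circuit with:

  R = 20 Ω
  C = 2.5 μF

Step 1 — Angular frequency: ω = 2π·f = 2π·2000 = 1.257e+04 rad/s.
Step 2 — Component impedances:
  R: Z = R = 20 Ω
  C: Z = 1/(jωC) = -j/(ω·C) = 0 - j31.83 Ω
Step 3 — Series combination: Z_total = R + C = 20 - j31.83 Ω = 37.59∠-57.9° Ω.
Step 4 — Power factor: PF = cos(φ) = Re(Z)/|Z| = 20/37.593 = 0.532.
Step 5 — Type: Im(Z) = -31.83 ⇒ leading (phase φ = -57.9°).

PF = 0.532 (leading, φ = -57.9°)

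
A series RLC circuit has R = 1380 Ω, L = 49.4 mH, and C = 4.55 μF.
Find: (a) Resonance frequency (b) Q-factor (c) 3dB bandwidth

Step 1 — Resonance condition Im(Z)=0 gives ω₀ = 1/√(LC).
Step 2 — ω₀ = 1/√(0.0494·4.55e-06) = 2109 rad/s.
Step 3 — f₀ = ω₀/(2π) = 335.7 Hz.
Step 4 — Series Q: Q = ω₀L/R = 2109·0.0494/1380 = 0.07551.
Step 5 — 3dB bandwidth: Δω = ω₀/Q = 2.794e+04 rad/s; BW = Δω/(2π) = 4446 Hz.

(a) f₀ = 335.7 Hz  (b) Q = 0.07551  (c) BW = 4446 Hz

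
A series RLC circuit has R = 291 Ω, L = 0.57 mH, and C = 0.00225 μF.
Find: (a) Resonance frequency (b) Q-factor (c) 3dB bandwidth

Step 1 — Resonance: ω₀ = 1/√(LC) = 1/√(0.00057·2.25e-09) = 8.83e+05 rad/s.
Step 2 — f₀ = ω₀/(2π) = 1.405e+05 Hz.
Step 3 — Series Q: Q = ω₀L/R = 8.83e+05·0.00057/291 = 1.73.
Step 4 — Bandwidth: Δω = ω₀/Q = 5.105e+05 rad/s; BW = Δω/(2π) = 8.125e+04 Hz.

(a) f₀ = 1.405e+05 Hz  (b) Q = 1.73  (c) BW = 8.125e+04 Hz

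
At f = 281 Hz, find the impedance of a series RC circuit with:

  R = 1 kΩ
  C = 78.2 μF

Step 1 — Angular frequency: ω = 2π·f = 2π·281 = 1766 rad/s.
Step 2 — Component impedances:
  R: Z = R = 1000 Ω
  C: Z = 1/(jωC) = -j/(ω·C) = 0 - j7.243 Ω
Step 3 — Series combination: Z_total = R + C = 1000 - j7.243 Ω = 1000∠-0.4° Ω.

Z = 1000 - j7.243 Ω = 1000∠-0.4° Ω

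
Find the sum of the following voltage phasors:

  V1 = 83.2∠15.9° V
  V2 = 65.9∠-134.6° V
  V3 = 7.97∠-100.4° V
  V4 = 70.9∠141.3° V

Step 1 — Convert each phasor to rectangular form:
  V1 = 83.2·(cos(15.9°) + j·sin(15.9°)) = 80.02 + j22.79 V
  V2 = 65.9·(cos(-134.6°) + j·sin(-134.6°)) = -46.27 - j46.92 V
  V3 = 7.97·(cos(-100.4°) + j·sin(-100.4°)) = -1.439 - j7.839 V
  V4 = 70.9·(cos(141.3°) + j·sin(141.3°)) = -55.33 + j44.33 V
Step 2 — Sum components: V_total = -23.03 + j12.36 V.
Step 3 — Convert to polar: |V_total| = 26.13 V, ∠V_total = 151.8°.

V_total = 26.13∠151.8° V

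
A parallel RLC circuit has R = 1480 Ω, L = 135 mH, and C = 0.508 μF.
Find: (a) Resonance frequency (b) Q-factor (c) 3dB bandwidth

Step 1 — Resonance: ω₀ = 1/√(LC) = 1/√(0.135·5.08e-07) = 3819 rad/s.
Step 2 — f₀ = ω₀/(2π) = 607.7 Hz.
Step 3 — Parallel Q: Q = R/(ω₀L) = 1480/(3819·0.135) = 2.871.
Step 4 — Bandwidth: Δω = ω₀/Q = 1330 rad/s; BW = Δω/(2π) = 211.7 Hz.

(a) f₀ = 607.7 Hz  (b) Q = 2.871  (c) BW = 211.7 Hz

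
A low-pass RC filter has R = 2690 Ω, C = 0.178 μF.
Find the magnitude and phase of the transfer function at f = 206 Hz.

Step 1 — Angular frequency: ω = 2π·206 = 1294 rad/s.
Step 2 — Transfer function: H(jω) = 1/(1 + jωRC).
Step 3 — Denominator: 1 + jωRC = 1 + j·1294·2690·1.78e-07 = 1 + j0.6198.
Step 4 — H = 0.7225 - j0.4478.
Step 5 — Magnitude: |H| = 0.85 (-1.4 dB); phase: φ = -31.8°.

|H| = 0.85 (-1.4 dB), φ = -31.8°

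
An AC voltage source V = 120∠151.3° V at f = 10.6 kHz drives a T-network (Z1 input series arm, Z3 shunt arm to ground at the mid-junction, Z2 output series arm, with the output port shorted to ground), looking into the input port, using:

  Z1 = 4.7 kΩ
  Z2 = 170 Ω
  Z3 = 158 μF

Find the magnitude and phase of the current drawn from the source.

Step 1 — Angular frequency: ω = 2π·f = 2π·1.06e+04 = 6.66e+04 rad/s.
Step 2 — Component impedances:
  Z1: Z = R = 4700 Ω
  Z2: Z = R = 170 Ω
  Z3: Z = 1/(jωC) = -j/(ω·C) = 0 - j0.09503 Ω
Step 3 — With the output port shorted to ground, the output series arm Z2 runs from the junction to ground; the shunt arm Z3 also runs from the junction to ground. They appear in parallel: Z3 || Z2 = 5.312e-05 - j0.09503 Ω.
Step 4 — Series with input arm Z1: Z_in = Z1 + (Z3 || Z2) = 4700 - j0.09503 Ω = 4700∠-0.0° Ω.
Step 5 — Source phasor: V = 120∠151.3° V = -105.3 + j57.63 V.
Step 6 — Ohm's law: I = V / Z_total = (-105.3 + j57.63) / (4700 - j0.09503) = -0.0224 + j0.01226 A.
Step 7 — Convert to polar: |I| = 0.02553 A, ∠I = 151.3°.

I = 0.02553∠151.3° A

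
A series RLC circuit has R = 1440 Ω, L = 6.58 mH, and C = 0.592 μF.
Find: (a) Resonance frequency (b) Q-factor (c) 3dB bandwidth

Step 1 — Resonance: ω₀ = 1/√(LC) = 1/√(0.00658·5.92e-07) = 1.602e+04 rad/s.
Step 2 — f₀ = ω₀/(2π) = 2550 Hz.
Step 3 — Series Q: Q = ω₀L/R = 1.602e+04·0.00658/1440 = 0.07321.
Step 4 — Bandwidth: Δω = ω₀/Q = 2.188e+05 rad/s; BW = Δω/(2π) = 3.483e+04 Hz.

(a) f₀ = 2550 Hz  (b) Q = 0.07321  (c) BW = 3.483e+04 Hz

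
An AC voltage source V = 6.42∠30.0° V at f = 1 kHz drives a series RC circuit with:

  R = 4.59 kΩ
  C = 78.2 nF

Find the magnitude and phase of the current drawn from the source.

Step 1 — Angular frequency: ω = 2π·f = 2π·1000 = 6283 rad/s.
Step 2 — Component impedances:
  R: Z = R = 4590 Ω
  C: Z = 1/(jωC) = -j/(ω·C) = 0 - j2035 Ω
Step 3 — Series combination: Z_total = R + C = 4590 - j2035 Ω = 5021∠-23.9° Ω.
Step 4 — Source phasor: V = 6.42∠30.0° V = 5.56 + j3.21 V.
Step 5 — Ohm's law: I = V / Z_total = (5.56 + j3.21) / (4590 - j2035) = 0.0007531 + j0.001033 A.
Step 6 — Convert to polar: |I| = 0.001279 A, ∠I = 53.9°.

I = 0.001279∠53.9° A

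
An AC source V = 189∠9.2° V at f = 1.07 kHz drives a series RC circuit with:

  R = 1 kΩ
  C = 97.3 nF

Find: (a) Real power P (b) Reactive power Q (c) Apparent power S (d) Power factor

Step 1 — Angular frequency: ω = 2π·f = 2π·1070 = 6723 rad/s.
Step 2 — Component impedances:
  R: Z = R = 1000 Ω
  C: Z = 1/(jωC) = -j/(ω·C) = 0 - j1529 Ω
Step 3 — Series combination: Z_total = R + C = 1000 - j1529 Ω = 1827∠-56.8° Ω.
Step 4 — Source phasor: V = 189∠9.2° V = 186.6 + j30.22 V.
Step 5 — Current: I = V / Z = 0.04207 + j0.09453 A = 0.1035∠66.0° A.
Step 6 — Complex power: S = V·I* = 10.7 - j16.36 VA.
Step 7 — Real power: P = Re(S) = 10.7 W.
Step 8 — Reactive power: Q = Im(S) = -16.36 VAR.
Step 9 — Apparent power: |S| = 19.55 VA.
Step 10 — Power factor: PF = P/|S| = 0.5474 (leading).

(a) P = 10.7 W  (b) Q = -16.36 VAR  (c) S = 19.55 VA  (d) PF = 0.5474 (leading)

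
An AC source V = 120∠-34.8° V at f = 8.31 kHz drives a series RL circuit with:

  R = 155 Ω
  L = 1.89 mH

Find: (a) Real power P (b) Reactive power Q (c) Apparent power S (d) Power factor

Step 1 — Angular frequency: ω = 2π·f = 2π·8310 = 5.221e+04 rad/s.
Step 2 — Component impedances:
  R: Z = R = 155 Ω
  L: Z = jωL = j·5.221e+04·0.00189 = 0 + j98.68 Ω
Step 3 — Series combination: Z_total = R + L = 155 + j98.68 Ω = 183.7∠32.5° Ω.
Step 4 — Source phasor: V = 120∠-34.8° V = 98.54 - j68.49 V.
Step 5 — Current: I = V / Z = 0.2522 - j0.6024 A = 0.6531∠-67.3° A.
Step 6 — Complex power: S = V·I* = 66.11 + j42.09 VA.
Step 7 — Real power: P = Re(S) = 66.11 W.
Step 8 — Reactive power: Q = Im(S) = 42.09 VAR.
Step 9 — Apparent power: |S| = 78.37 VA.
Step 10 — Power factor: PF = P/|S| = 0.8435 (lagging).

(a) P = 66.11 W  (b) Q = 42.09 VAR  (c) S = 78.37 VA  (d) PF = 0.8435 (lagging)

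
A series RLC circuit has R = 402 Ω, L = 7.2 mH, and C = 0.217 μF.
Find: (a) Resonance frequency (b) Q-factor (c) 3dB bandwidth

Step 1 — Resonance: ω₀ = 1/√(LC) = 1/√(0.0072·2.17e-07) = 2.53e+04 rad/s.
Step 2 — f₀ = ω₀/(2π) = 4026 Hz.
Step 3 — Series Q: Q = ω₀L/R = 2.53e+04·0.0072/402 = 0.4531.
Step 4 — Bandwidth: Δω = ω₀/Q = 5.583e+04 rad/s; BW = Δω/(2π) = 8886 Hz.

(a) f₀ = 4026 Hz  (b) Q = 0.4531  (c) BW = 8886 Hz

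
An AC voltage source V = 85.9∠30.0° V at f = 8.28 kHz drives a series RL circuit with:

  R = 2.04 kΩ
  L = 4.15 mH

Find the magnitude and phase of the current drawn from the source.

Step 1 — Angular frequency: ω = 2π·f = 2π·8280 = 5.202e+04 rad/s.
Step 2 — Component impedances:
  R: Z = R = 2040 Ω
  L: Z = jωL = j·5.202e+04·0.00415 = 0 + j215.9 Ω
Step 3 — Series combination: Z_total = R + L = 2040 + j215.9 Ω = 2051∠6.0° Ω.
Step 4 — Source phasor: V = 85.9∠30.0° V = 74.39 + j42.95 V.
Step 5 — Ohm's law: I = V / Z_total = (74.39 + j42.95) / (2040 + j215.9) = 0.03827 + j0.017 A.
Step 6 — Convert to polar: |I| = 0.04187 A, ∠I = 24.0°.

I = 0.04187∠24.0° A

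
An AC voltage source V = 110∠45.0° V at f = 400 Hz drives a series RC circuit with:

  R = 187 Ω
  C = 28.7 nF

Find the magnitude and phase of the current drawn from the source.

Step 1 — Angular frequency: ω = 2π·f = 2π·400 = 2513 rad/s.
Step 2 — Component impedances:
  R: Z = R = 187 Ω
  C: Z = 1/(jωC) = -j/(ω·C) = 0 - j1.386e+04 Ω
Step 3 — Series combination: Z_total = R + C = 187 - j1.386e+04 Ω = 1.386e+04∠-89.2° Ω.
Step 4 — Source phasor: V = 110∠45.0° V = 77.78 + j77.78 V.
Step 5 — Ohm's law: I = V / Z_total = (77.78 + j77.78) / (187 - j1.386e+04) = -0.005534 + j0.005685 A.
Step 6 — Convert to polar: |I| = 0.007934 A, ∠I = 134.2°.

I = 0.007934∠134.2° A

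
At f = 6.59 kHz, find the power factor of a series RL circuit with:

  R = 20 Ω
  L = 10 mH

Step 1 — Angular frequency: ω = 2π·f = 2π·6590 = 4.141e+04 rad/s.
Step 2 — Component impedances:
  R: Z = R = 20 Ω
  L: Z = jωL = j·4.141e+04·0.01 = 0 + j414.1 Ω
Step 3 — Series combination: Z_total = R + L = 20 + j414.1 Ω = 414.5∠87.2° Ω.
Step 4 — Power factor: PF = cos(φ) = Re(Z)/|Z| = 20/414.5 = 0.04825.
Step 5 — Type: Im(Z) = 414.1 ⇒ lagging (phase φ = 87.2°).

PF = 0.04825 (lagging, φ = 87.2°)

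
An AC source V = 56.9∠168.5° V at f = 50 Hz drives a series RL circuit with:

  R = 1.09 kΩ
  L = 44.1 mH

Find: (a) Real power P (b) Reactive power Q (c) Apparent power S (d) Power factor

Step 1 — Angular frequency: ω = 2π·f = 2π·50 = 314.2 rad/s.
Step 2 — Component impedances:
  R: Z = R = 1090 Ω
  L: Z = jωL = j·314.2·0.0441 = 0 + j13.85 Ω
Step 3 — Series combination: Z_total = R + L = 1090 + j13.85 Ω = 1090∠0.7° Ω.
Step 4 — Source phasor: V = 56.9∠168.5° V = -55.76 + j11.34 V.
Step 5 — Current: I = V / Z = -0.05101 + j0.01106 A = 0.0522∠167.8° A.
Step 6 — Complex power: S = V·I* = 2.97 + j0.03775 VA.
Step 7 — Real power: P = Re(S) = 2.97 W.
Step 8 — Reactive power: Q = Im(S) = 0.03775 VAR.
Step 9 — Apparent power: |S| = 2.97 VA.
Step 10 — Power factor: PF = P/|S| = 0.9999 (lagging).

(a) P = 2.97 W  (b) Q = 0.03775 VAR  (c) S = 2.97 VA  (d) PF = 0.9999 (lagging)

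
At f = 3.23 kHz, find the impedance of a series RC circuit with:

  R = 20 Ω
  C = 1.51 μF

Step 1 — Angular frequency: ω = 2π·f = 2π·3230 = 2.029e+04 rad/s.
Step 2 — Component impedances:
  R: Z = R = 20 Ω
  C: Z = 1/(jωC) = -j/(ω·C) = 0 - j32.63 Ω
Step 3 — Series combination: Z_total = R + C = 20 - j32.63 Ω = 38.27∠-58.5° Ω.

Z = 20 - j32.63 Ω = 38.27∠-58.5° Ω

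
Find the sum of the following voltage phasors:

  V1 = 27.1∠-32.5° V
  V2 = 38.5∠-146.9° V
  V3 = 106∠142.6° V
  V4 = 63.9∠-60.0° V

Step 1 — Convert each phasor to rectangular form:
  V1 = 27.1·(cos(-32.5°) + j·sin(-32.5°)) = 22.86 - j14.56 V
  V2 = 38.5·(cos(-146.9°) + j·sin(-146.9°)) = -32.25 - j21.02 V
  V3 = 106·(cos(142.6°) + j·sin(142.6°)) = -84.21 + j64.38 V
  V4 = 63.9·(cos(-60.0°) + j·sin(-60.0°)) = 31.95 - j55.34 V
Step 2 — Sum components: V_total = -61.65 - j26.54 V.
Step 3 — Convert to polar: |V_total| = 67.13 V, ∠V_total = -156.7°.

V_total = 67.13∠-156.7° V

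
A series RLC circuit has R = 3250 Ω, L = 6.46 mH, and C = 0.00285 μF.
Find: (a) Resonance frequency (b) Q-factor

Step 1 — Resonance condition Im(Z)=0 gives ω₀ = 1/√(LC).
Step 2 — ω₀ = 1/√(0.00646·2.85e-09) = 2.331e+05 rad/s.
Step 3 — f₀ = ω₀/(2π) = 3.709e+04 Hz.
Step 4 — Series Q: Q = ω₀L/R = 2.331e+05·0.00646/3250 = 0.4632.

(a) f₀ = 3.709e+04 Hz  (b) Q = 0.4632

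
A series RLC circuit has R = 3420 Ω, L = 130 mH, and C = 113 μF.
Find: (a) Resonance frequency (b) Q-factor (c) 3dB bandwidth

Step 1 — Resonance condition Im(Z)=0 gives ω₀ = 1/√(LC).
Step 2 — ω₀ = 1/√(0.13·0.000113) = 260.9 rad/s.
Step 3 — f₀ = ω₀/(2π) = 41.52 Hz.
Step 4 — Series Q: Q = ω₀L/R = 260.9·0.13/3420 = 0.009918.
Step 5 — 3dB bandwidth: Δω = ω₀/Q = 2.631e+04 rad/s; BW = Δω/(2π) = 4187 Hz.

(a) f₀ = 41.52 Hz  (b) Q = 0.009918  (c) BW = 4187 Hz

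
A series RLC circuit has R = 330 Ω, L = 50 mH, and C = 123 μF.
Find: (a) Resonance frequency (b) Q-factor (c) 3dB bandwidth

Step 1 — Resonance: ω₀ = 1/√(LC) = 1/√(0.05·0.000123) = 403.2 rad/s.
Step 2 — f₀ = ω₀/(2π) = 64.18 Hz.
Step 3 — Series Q: Q = ω₀L/R = 403.2·0.05/330 = 0.0611.
Step 4 — Bandwidth: Δω = ω₀/Q = 6600 rad/s; BW = Δω/(2π) = 1050 Hz.

(a) f₀ = 64.18 Hz  (b) Q = 0.0611  (c) BW = 1050 Hz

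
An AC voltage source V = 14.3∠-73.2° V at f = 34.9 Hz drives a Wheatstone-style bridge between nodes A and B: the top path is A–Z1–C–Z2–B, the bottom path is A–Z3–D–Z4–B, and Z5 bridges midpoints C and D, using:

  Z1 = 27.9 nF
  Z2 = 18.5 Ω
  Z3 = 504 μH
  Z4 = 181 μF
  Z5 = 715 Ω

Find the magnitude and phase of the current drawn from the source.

Step 1 — Angular frequency: ω = 2π·f = 2π·34.9 = 219.3 rad/s.
Step 2 — Component impedances:
  Z1: Z = 1/(jωC) = -j/(ω·C) = 0 - j1.635e+05 Ω
  Z2: Z = R = 18.5 Ω
  Z3: Z = jωL = j·219.3·0.000504 = 0 + j0.1105 Ω
  Z4: Z = 1/(jωC) = -j/(ω·C) = 0 - j25.2 Ω
  Z5: Z = R = 715 Ω
Step 3 — Bridge requires nodal analysis (the Z5 bridge couples midpoints C and D, so the two paths cannot be reduced to a simple series/parallel combination). Setting node B to ground and injecting 1 A at node A, the 3-node admittance system at A, C, D solves to V_A = Z_AB = 0.8642 - j25.05 Ω = 25.07∠-88.0° Ω.
Step 4 — Source phasor: V = 14.3∠-73.2° V = 4.133 - j13.69 V.
Step 5 — Ohm's law: I = V / Z_total = (4.133 - j13.69) / (0.8642 - j25.05) = 0.5515 + j0.146 A.
Step 6 — Convert to polar: |I| = 0.5705 A, ∠I = 14.8°.

I = 0.5705∠14.8° A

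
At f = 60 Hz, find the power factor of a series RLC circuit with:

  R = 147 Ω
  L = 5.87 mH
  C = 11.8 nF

Step 1 — Angular frequency: ω = 2π·f = 2π·60 = 377 rad/s.
Step 2 — Component impedances:
  R: Z = R = 147 Ω
  L: Z = jωL = j·377·0.00587 = 0 + j2.213 Ω
  C: Z = 1/(jωC) = -j/(ω·C) = 0 - j2.248e+05 Ω
Step 3 — Series combination: Z_total = R + L + C = 147 - j2.248e+05 Ω = 2.248e+05∠-90.0° Ω.
Step 4 — Power factor: PF = cos(φ) = Re(Z)/|Z| = 147/2.248e+05 = 0.0006539.
Step 5 — Type: Im(Z) = -2.248e+05 ⇒ leading (phase φ = -90.0°).

PF = 0.0006539 (leading, φ = -90.0°)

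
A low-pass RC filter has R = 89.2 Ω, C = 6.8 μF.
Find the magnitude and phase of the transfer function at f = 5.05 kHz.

Step 1 — Angular frequency: ω = 2π·5050 = 3.173e+04 rad/s.
Step 2 — Transfer function: H(jω) = 1/(1 + jωRC).
Step 3 — Denominator: 1 + jωRC = 1 + j·3.173e+04·89.2·6.8e-06 = 1 + j19.25.
Step 4 — H = 0.002692 - j0.05182.
Step 5 — Magnitude: |H| = 0.05189 (-25.7 dB); phase: φ = -87.0°.

|H| = 0.05189 (-25.7 dB), φ = -87.0°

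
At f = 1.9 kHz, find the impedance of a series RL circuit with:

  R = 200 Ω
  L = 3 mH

Step 1 — Angular frequency: ω = 2π·f = 2π·1900 = 1.194e+04 rad/s.
Step 2 — Component impedances:
  R: Z = R = 200 Ω
  L: Z = jωL = j·1.194e+04·0.003 = 0 + j35.81 Ω
Step 3 — Series combination: Z_total = R + L = 200 + j35.81 Ω = 203.2∠10.2° Ω.

Z = 200 + j35.81 Ω = 203.2∠10.2° Ω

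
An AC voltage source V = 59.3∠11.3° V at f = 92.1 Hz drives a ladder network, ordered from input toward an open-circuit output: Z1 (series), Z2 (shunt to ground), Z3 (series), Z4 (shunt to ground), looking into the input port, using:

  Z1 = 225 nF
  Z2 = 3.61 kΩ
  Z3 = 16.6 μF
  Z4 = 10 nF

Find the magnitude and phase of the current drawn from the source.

Step 1 — Angular frequency: ω = 2π·f = 2π·92.1 = 578.7 rad/s.
Step 2 — Component impedances:
  Z1: Z = 1/(jωC) = -j/(ω·C) = 0 - j7680 Ω
  Z2: Z = R = 3610 Ω
  Z3: Z = 1/(jωC) = -j/(ω·C) = 0 - j104.1 Ω
  Z4: Z = 1/(jωC) = -j/(ω·C) = 0 - j1.728e+05 Ω
Step 3 — Ladder network (open output): work backward from the far end, alternating series and parallel combinations. Z_in = 3608 - j7756 Ω = 8554∠-65.0° Ω.
Step 4 — Source phasor: V = 59.3∠11.3° V = 58.15 + j11.62 V.
Step 5 — Ohm's law: I = V / Z_total = (58.15 + j11.62) / (3608 - j7756) = 0.001636 + j0.006737 A.
Step 6 — Convert to polar: |I| = 0.006932 A, ∠I = 76.3°.

I = 0.006932∠76.3° A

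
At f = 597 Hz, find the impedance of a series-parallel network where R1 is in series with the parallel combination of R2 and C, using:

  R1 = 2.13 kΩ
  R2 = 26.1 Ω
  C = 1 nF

Step 1 — Angular frequency: ω = 2π·f = 2π·597 = 3751 rad/s.
Step 2 — Component impedances:
  R1: Z = R = 2130 Ω
  R2: Z = R = 26.1 Ω
  C: Z = 1/(jωC) = -j/(ω·C) = 0 - j2.666e+05 Ω
Step 3 — Parallel branch: R2 || C = 1/(1/R2 + 1/C) = 26.1 - j0.002555 Ω.
Step 4 — Series with R1: Z_total = R1 + (R2 || C) = 2156 - j0.002555 Ω = 2156∠-0.0° Ω.

Z = 2156 - j0.002555 Ω = 2156∠-0.0° Ω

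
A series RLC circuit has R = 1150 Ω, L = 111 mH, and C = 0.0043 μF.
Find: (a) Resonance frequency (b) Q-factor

Step 1 — Resonance condition Im(Z)=0 gives ω₀ = 1/√(LC).
Step 2 — ω₀ = 1/√(0.111·4.3e-09) = 4.577e+04 rad/s.
Step 3 — f₀ = ω₀/(2π) = 7285 Hz.
Step 4 — Series Q: Q = ω₀L/R = 4.577e+04·0.111/1150 = 4.418.

(a) f₀ = 7285 Hz  (b) Q = 4.418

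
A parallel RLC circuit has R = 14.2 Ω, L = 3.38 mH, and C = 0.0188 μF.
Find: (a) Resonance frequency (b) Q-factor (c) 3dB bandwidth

Step 1 — Resonance: ω₀ = 1/√(LC) = 1/√(0.00338·1.88e-08) = 1.254e+05 rad/s.
Step 2 — f₀ = ω₀/(2π) = 1.997e+04 Hz.
Step 3 — Parallel Q: Q = R/(ω₀L) = 14.2/(1.254e+05·0.00338) = 0.03349.
Step 4 — Bandwidth: Δω = ω₀/Q = 3.746e+06 rad/s; BW = Δω/(2π) = 5.962e+05 Hz.

(a) f₀ = 1.997e+04 Hz  (b) Q = 0.03349  (c) BW = 5.962e+05 Hz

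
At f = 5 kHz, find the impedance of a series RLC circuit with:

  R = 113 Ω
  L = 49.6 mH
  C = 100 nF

Step 1 — Angular frequency: ω = 2π·f = 2π·5000 = 3.142e+04 rad/s.
Step 2 — Component impedances:
  R: Z = R = 113 Ω
  L: Z = jωL = j·3.142e+04·0.0496 = 0 + j1558 Ω
  C: Z = 1/(jωC) = -j/(ω·C) = 0 - j318.3 Ω
Step 3 — Series combination: Z_total = R + L + C = 113 + j1240 Ω = 1245∠84.8° Ω.

Z = 113 + j1240 Ω = 1245∠84.8° Ω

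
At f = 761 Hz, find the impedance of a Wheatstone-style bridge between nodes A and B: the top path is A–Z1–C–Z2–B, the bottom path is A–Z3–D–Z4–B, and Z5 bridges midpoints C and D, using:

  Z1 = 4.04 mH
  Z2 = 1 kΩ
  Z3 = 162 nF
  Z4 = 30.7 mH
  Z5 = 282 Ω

Step 1 — Angular frequency: ω = 2π·f = 2π·761 = 4782 rad/s.
Step 2 — Component impedances:
  Z1: Z = jωL = j·4782·0.00404 = 0 + j19.32 Ω
  Z2: Z = R = 1000 Ω
  Z3: Z = 1/(jωC) = -j/(ω·C) = 0 - j1291 Ω
  Z4: Z = jωL = j·4782·0.0307 = 0 + j146.8 Ω
  Z5: Z = R = 282 Ω
Step 3 — Bridge requires nodal analysis (the Z5 bridge couples midpoints C and D, so the two paths cannot be reduced to a simple series/parallel combination). Setting node B to ground and injecting 1 A at node A, the 3-node admittance system at A, C, D solves to V_A = Z_AB = 221.9 + j71.65 Ω = 233.2∠17.9° Ω.

Z = 221.9 + j71.65 Ω = 233.2∠17.9° Ω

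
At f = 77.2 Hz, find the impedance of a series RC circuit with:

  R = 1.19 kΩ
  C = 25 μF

Step 1 — Angular frequency: ω = 2π·f = 2π·77.2 = 485.1 rad/s.
Step 2 — Component impedances:
  R: Z = R = 1190 Ω
  C: Z = 1/(jωC) = -j/(ω·C) = 0 - j82.46 Ω
Step 3 — Series combination: Z_total = R + C = 1190 - j82.46 Ω = 1193∠-4.0° Ω.

Z = 1190 - j82.46 Ω = 1193∠-4.0° Ω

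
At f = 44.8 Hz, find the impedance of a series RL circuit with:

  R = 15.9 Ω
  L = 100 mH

Step 1 — Angular frequency: ω = 2π·f = 2π·44.8 = 281.5 rad/s.
Step 2 — Component impedances:
  R: Z = R = 15.9 Ω
  L: Z = jωL = j·281.5·0.1 = 0 + j28.15 Ω
Step 3 — Series combination: Z_total = R + L = 15.9 + j28.15 Ω = 32.33∠60.5° Ω.

Z = 15.9 + j28.15 Ω = 32.33∠60.5° Ω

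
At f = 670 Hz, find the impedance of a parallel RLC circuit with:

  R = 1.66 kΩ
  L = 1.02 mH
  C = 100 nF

Step 1 — Angular frequency: ω = 2π·f = 2π·670 = 4210 rad/s.
Step 2 — Component impedances:
  R: Z = R = 1660 Ω
  L: Z = jωL = j·4210·0.00102 = 0 + j4.294 Ω
  C: Z = 1/(jωC) = -j/(ω·C) = 0 - j2375 Ω
Step 3 — Parallel combination: 1/Z_total = 1/R + 1/L + 1/C; Z_total = 0.01115 + j4.302 Ω = 4.302∠89.9° Ω.

Z = 0.01115 + j4.302 Ω = 4.302∠89.9° Ω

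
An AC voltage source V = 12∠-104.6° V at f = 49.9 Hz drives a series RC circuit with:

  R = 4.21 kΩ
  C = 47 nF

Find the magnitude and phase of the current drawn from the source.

Step 1 — Angular frequency: ω = 2π·f = 2π·49.9 = 313.5 rad/s.
Step 2 — Component impedances:
  R: Z = R = 4210 Ω
  C: Z = 1/(jωC) = -j/(ω·C) = 0 - j6.786e+04 Ω
Step 3 — Series combination: Z_total = R + C = 4210 - j6.786e+04 Ω = 6.799e+04∠-86.5° Ω.
Step 4 — Source phasor: V = 12∠-104.6° V = -3.025 - j11.61 V.
Step 5 — Ohm's law: I = V / Z_total = (-3.025 - j11.61) / (4210 - j6.786e+04) = 0.0001677 - j5.498e-05 A.
Step 6 — Convert to polar: |I| = 0.0001765 A, ∠I = -18.1°.

I = 0.0001765∠-18.1° A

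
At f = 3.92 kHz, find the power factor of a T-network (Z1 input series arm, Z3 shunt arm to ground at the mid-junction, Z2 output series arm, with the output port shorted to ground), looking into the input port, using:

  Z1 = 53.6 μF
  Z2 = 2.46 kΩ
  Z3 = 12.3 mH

Step 1 — Angular frequency: ω = 2π·f = 2π·3920 = 2.463e+04 rad/s.
Step 2 — Component impedances:
  Z1: Z = 1/(jωC) = -j/(ω·C) = 0 - j0.7575 Ω
  Z2: Z = R = 2460 Ω
  Z3: Z = jωL = j·2.463e+04·0.0123 = 0 + j303 Ω
Step 3 — With the output port shorted to ground, the output series arm Z2 runs from the junction to ground; the shunt arm Z3 also runs from the junction to ground. They appear in parallel: Z3 || Z2 = 36.75 + j298.4 Ω.
Step 4 — Series with input arm Z1: Z_in = Z1 + (Z3 || Z2) = 36.75 + j297.7 Ω = 299.9∠83.0° Ω.
Step 5 — Power factor: PF = cos(φ) = Re(Z)/|Z| = 36.75/299.9 = 0.1225.
Step 6 — Type: Im(Z) = 297.7 ⇒ lagging (phase φ = 83.0°).

PF = 0.1225 (lagging, φ = 83.0°)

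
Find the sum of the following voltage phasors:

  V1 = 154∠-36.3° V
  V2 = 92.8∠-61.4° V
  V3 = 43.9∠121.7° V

Step 1 — Convert each phasor to rectangular form:
  V1 = 154·(cos(-36.3°) + j·sin(-36.3°)) = 124.1 - j91.17 V
  V2 = 92.8·(cos(-61.4°) + j·sin(-61.4°)) = 44.42 - j81.48 V
  V3 = 43.9·(cos(121.7°) + j·sin(121.7°)) = -23.07 + j37.35 V
Step 2 — Sum components: V_total = 145.5 - j135.3 V.
Step 3 — Convert to polar: |V_total| = 198.7 V, ∠V_total = -42.9°.

V_total = 198.7∠-42.9° V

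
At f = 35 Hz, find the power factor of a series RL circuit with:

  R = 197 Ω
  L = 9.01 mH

Step 1 — Angular frequency: ω = 2π·f = 2π·35 = 219.9 rad/s.
Step 2 — Component impedances:
  R: Z = R = 197 Ω
  L: Z = jωL = j·219.9·0.00901 = 0 + j1.981 Ω
Step 3 — Series combination: Z_total = R + L = 197 + j1.981 Ω = 197∠0.6° Ω.
Step 4 — Power factor: PF = cos(φ) = Re(Z)/|Z| = 197/197.01 = 0.9999.
Step 5 — Type: Im(Z) = 1.981 ⇒ lagging (phase φ = 0.6°).

PF = 0.9999 (lagging, φ = 0.6°)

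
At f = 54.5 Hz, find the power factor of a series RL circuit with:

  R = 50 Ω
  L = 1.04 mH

Step 1 — Angular frequency: ω = 2π·f = 2π·54.5 = 342.4 rad/s.
Step 2 — Component impedances:
  R: Z = R = 50 Ω
  L: Z = jωL = j·342.4·0.00104 = 0 + j0.3561 Ω
Step 3 — Series combination: Z_total = R + L = 50 + j0.3561 Ω = 50∠0.4° Ω.
Step 4 — Power factor: PF = cos(φ) = Re(Z)/|Z| = 50/50 = 1.
Step 5 — Type: Im(Z) = 0.3561 ⇒ lagging (phase φ = 0.4°).

PF = 1 (lagging, φ = 0.4°)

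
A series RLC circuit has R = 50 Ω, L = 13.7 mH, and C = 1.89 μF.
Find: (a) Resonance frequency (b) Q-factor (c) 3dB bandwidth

Step 1 — Resonance: ω₀ = 1/√(LC) = 1/√(0.0137·1.89e-06) = 6215 rad/s.
Step 2 — f₀ = ω₀/(2π) = 989.1 Hz.
Step 3 — Series Q: Q = ω₀L/R = 6215·0.0137/50 = 1.703.
Step 4 — Bandwidth: Δω = ω₀/Q = 3650 rad/s; BW = Δω/(2π) = 580.9 Hz.

(a) f₀ = 989.1 Hz  (b) Q = 1.703  (c) BW = 580.9 Hz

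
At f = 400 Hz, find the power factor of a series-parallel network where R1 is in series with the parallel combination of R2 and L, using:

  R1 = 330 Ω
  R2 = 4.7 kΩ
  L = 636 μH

Step 1 — Angular frequency: ω = 2π·f = 2π·400 = 2513 rad/s.
Step 2 — Component impedances:
  R1: Z = R = 330 Ω
  R2: Z = R = 4700 Ω
  L: Z = jωL = j·2513·0.000636 = 0 + j1.598 Ω
Step 3 — Parallel branch: R2 || L = 1/(1/R2 + 1/L) = 0.0005436 + j1.598 Ω.
Step 4 — Series with R1: Z_total = R1 + (R2 || L) = 330 + j1.598 Ω = 330∠0.3° Ω.
Step 5 — Power factor: PF = cos(φ) = Re(Z)/|Z| = 330/330 = 1.
Step 6 — Type: Im(Z) = 1.598 ⇒ lagging (phase φ = 0.3°).

PF = 1 (lagging, φ = 0.3°)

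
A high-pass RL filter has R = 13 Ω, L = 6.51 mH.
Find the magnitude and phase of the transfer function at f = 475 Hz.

Step 1 — Angular frequency: ω = 2π·475 = 2985 rad/s.
Step 2 — Transfer function: H(jω) = jωL/(R + jωL).
Step 3 — Numerator jωL = j·19.43; denominator R + jωL = 13 + j19.43.
Step 4 — H = 0.6908 + j0.4622.
Step 5 — Magnitude: |H| = 0.8311 (-1.6 dB); phase: φ = 33.8°.

|H| = 0.8311 (-1.6 dB), φ = 33.8°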